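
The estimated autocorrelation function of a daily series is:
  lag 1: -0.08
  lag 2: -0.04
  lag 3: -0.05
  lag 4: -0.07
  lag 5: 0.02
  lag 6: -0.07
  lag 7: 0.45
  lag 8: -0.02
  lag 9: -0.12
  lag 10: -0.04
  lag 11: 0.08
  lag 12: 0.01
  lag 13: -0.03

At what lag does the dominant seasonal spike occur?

The largest autocorrelation is r_7 = 0.45; the remaining lags stay at or below 0.08.
The dominant spike at lag 7 indicates a seasonal period of 7.

7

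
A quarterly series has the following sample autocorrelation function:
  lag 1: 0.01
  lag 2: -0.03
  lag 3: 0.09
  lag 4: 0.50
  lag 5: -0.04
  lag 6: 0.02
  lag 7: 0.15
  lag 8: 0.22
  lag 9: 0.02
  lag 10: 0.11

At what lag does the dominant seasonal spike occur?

The largest autocorrelation is r_4 = 0.50, with a weaker echo at lag 8 (0.22); the remaining lags stay at or below 0.15.
The dominant spike at lag 4 indicates a seasonal period of 4.

4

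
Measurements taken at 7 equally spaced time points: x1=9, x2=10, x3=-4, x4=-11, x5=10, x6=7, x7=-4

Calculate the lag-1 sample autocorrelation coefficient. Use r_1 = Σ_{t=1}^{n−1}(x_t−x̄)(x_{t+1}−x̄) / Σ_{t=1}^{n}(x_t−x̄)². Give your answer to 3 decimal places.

Mean x̄ = (9 + 10 − 4 − 11 + 10 + 7 − 4)/7 = 2.4286
Numerator Σ_{t=1}^{6}(x_t−x̄)(x_{t+1}−x̄) = -9.0408
Denominator Σ(x_t−x̄)² = 441.7143
r_1 = -9.0408 / 441.7143 = -0.020

-0.020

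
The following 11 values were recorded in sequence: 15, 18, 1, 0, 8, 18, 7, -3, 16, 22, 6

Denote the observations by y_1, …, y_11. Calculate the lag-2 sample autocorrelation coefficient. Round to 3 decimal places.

Mean ȳ = (15 + 18 + 1 + 0 + 8 + 18 + 7 − 3 + 16 + 22 + 6)/11 = 9.8182
Numerator Σ_{t=1}^{9}(y_t−ȳ)(y_{t+2}−ȳ) = -487.2479
Denominator Σ(y_t−ȳ)² = 711.6364
r_2 = -487.2479 / 711.6364 = -0.685

-0.685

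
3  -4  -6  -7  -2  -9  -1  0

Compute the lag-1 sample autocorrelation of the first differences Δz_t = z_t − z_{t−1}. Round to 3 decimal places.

-0.370

First differences Δz: -7, -2, -1, 5, -7, 8, 1
Mean of differences = -0.4286
Numerator Σ(Δz_t−Δz̄)(Δz_{t+1}−Δz̄) = -70.8980
Denominator Σ(Δz_t−Δz̄)² = 191.7143
r_1(Δz) = -70.8980 / 191.7143 = -0.370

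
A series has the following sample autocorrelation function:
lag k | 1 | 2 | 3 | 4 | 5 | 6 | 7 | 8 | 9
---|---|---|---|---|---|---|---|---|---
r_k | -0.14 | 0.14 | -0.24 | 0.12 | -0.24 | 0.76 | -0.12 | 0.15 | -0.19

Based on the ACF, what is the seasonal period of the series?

6

The largest autocorrelation is r_6 = 0.76; the remaining lags stay at or below 0.15.
The dominant spike at lag 6 indicates a seasonal period of 6.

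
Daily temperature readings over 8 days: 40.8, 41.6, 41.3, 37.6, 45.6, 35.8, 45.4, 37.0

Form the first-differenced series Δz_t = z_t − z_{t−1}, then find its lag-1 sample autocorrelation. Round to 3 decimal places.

First differences Δz: 0.8, -0.3, -3.7, 8.0, -9.8, 9.6, -8.4
Mean of differences = -0.5429
Numerator Σ(Δz_t−Δz̄)(Δz_{t+1}−Δz̄) = -280.0818
Denominator Σ(Δz_t−Δz̄)² = 335.1171
r_1(Δz) = -280.0818 / 335.1171 = -0.836

-0.836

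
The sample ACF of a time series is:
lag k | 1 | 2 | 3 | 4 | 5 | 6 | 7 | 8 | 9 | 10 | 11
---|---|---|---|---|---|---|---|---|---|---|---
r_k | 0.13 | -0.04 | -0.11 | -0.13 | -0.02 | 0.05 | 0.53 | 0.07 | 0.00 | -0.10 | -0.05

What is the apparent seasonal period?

7

The largest autocorrelation is r_7 = 0.53; the remaining lags stay at or below 0.13.
The dominant spike at lag 7 indicates a seasonal period of 7.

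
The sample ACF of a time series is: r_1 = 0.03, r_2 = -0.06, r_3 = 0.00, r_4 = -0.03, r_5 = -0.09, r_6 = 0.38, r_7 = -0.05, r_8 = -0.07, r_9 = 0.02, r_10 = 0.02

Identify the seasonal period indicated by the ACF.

6

The largest autocorrelation is r_6 = 0.38; the remaining lags stay at or below 0.03.
The dominant spike at lag 6 indicates a seasonal period of 6.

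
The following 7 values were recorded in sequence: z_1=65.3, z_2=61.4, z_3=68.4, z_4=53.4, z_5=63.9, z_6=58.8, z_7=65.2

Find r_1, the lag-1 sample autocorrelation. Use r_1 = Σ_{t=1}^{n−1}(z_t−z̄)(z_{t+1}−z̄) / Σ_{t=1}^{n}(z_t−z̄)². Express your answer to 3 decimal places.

-0.617

Mean z̄ = (65.3 + 61.4 + 68.4 + 53.4 + 63.9 + 58.8 + 65.2)/7 = 62.3429
Deviations from mean: 2.9571, -0.9429, 6.0571, -8.9429, 1.5571, -3.5429, 2.8571
Σ(z_t−z̄)(z_{t+1}−z̄) = (-2.7882) + (-5.7110) + (-54.1682) + (-13.9253) + (-5.5167) + (-10.1224) = -92.2318
Denominator Σ(z_t−z̄)² = 149.4371
r_1 = -92.2318 / 149.4371 = -0.617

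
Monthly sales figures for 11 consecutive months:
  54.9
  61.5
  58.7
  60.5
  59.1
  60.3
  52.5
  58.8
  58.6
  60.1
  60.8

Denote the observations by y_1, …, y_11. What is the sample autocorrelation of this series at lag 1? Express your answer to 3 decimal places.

Mean ȳ = (54.9 + 61.5 + 58.7 + 60.5 + 59.1 + 60.3 + 52.5 + 58.8 + 58.6 + 60.1 + 60.8)/11 = 58.7091
Numerator Σ_{t=1}^{10}(y_t−ȳ)(y_{t+1}−ȳ) = -17.0464
Denominator Σ(y_t−ȳ)² = 73.0691
r_1 = -17.0464 / 73.0691 = -0.233

-0.233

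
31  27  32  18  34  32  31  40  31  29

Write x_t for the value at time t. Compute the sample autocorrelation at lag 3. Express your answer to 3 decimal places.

Mean x̄ = (31 + 27 + 32 + 18 + 34 + 32 + 31 + 40 + 31 + 29)/10 = 30.5000
Numerator Σ_{t=1}^{7}(x_t−x̄)(x_{t+3}−x̄) = 10.7500
Denominator Σ(x_t−x̄)² = 278.5000
r_3 = 10.7500 / 278.5000 = 0.039

0.039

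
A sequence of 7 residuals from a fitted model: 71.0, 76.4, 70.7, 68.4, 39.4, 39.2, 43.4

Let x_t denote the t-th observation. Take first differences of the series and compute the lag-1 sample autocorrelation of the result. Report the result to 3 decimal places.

-0.173

First differences Δx: 5.4, -5.7, -2.3, -29.0, -0.2, 4.2
Mean of differences = -4.6000
Numerator Σ(Δx_t−Δx̄)(Δx_{t+1}−Δx̄) = -138.2900
Denominator Σ(Δx_t−Δx̄)² = 798.6600
r_1(Δx) = -138.2900 / 798.6600 = -0.173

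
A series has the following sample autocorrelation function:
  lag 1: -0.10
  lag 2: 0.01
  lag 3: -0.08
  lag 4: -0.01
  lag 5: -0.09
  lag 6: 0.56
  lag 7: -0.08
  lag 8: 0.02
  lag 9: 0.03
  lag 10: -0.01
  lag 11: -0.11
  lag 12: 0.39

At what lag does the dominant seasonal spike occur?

The largest autocorrelation is r_6 = 0.56, with a weaker echo at lag 12 (0.39); the remaining lags stay at or below 0.03.
The dominant spike at lag 6 indicates a seasonal period of 6.

6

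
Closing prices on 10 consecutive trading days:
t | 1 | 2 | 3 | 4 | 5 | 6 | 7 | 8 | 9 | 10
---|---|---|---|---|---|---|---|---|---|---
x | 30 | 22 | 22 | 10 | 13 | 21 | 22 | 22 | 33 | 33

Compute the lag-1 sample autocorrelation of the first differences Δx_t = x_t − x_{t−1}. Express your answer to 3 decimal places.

-0.019

First differences Δx: -8, 0, -12, 3, 8, 1, 0, 11, 0
Mean of differences = 0.3333
Numerator Σ(Δx_t−Δx̄)(Δx_{t+1}−Δx̄) = -7.7778
Denominator Σ(Δx_t−Δx̄)² = 402.0000
r_1(Δx) = -7.7778 / 402.0000 = -0.019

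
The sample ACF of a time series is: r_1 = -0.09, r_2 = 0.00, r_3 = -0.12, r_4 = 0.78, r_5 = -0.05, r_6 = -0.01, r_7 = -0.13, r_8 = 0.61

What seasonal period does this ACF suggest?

4

The largest autocorrelation is r_4 = 0.78, with a weaker echo at lag 8 (0.61); the remaining lags stay at or below 0.00.
The dominant spike at lag 4 indicates a seasonal period of 4.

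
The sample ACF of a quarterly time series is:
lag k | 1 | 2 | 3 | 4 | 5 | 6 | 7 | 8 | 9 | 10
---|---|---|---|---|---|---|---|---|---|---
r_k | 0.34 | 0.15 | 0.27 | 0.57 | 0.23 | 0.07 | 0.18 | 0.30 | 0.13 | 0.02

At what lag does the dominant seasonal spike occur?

4

The largest autocorrelation is r_4 = 0.57; the remaining lags stay at or below 0.34. The elevated value at lag 1 (0.34), dropping to 0.15 at lag 2, reflects decaying short-term dependence rather than seasonality.
The dominant spike at lag 4 indicates a seasonal period of 4.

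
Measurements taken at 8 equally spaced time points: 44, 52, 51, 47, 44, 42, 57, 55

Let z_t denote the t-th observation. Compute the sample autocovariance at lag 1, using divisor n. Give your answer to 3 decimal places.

Mean z̄ = (44 + 52 + 51 + 47 + 44 + 42 + 57 + 55)/8 = 49.0000
Σ_{t=1}^{7}(z_t−z̄)(z_{t+1}−z̄) = 24.0000
γ_1 = 24.0000 / 8 = 3.000

3.000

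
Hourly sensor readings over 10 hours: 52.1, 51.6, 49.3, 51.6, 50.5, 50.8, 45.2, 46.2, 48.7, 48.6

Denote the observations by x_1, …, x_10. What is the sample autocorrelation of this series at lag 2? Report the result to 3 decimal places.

Mean x̄ = (52.1 + 51.6 + 49.3 + 51.6 + 50.5 + 50.8 + 45.2 + 46.2 + 48.7 + 48.6)/10 = 49.4600
Numerator Σ_{t=1}^{8}(x_t−x̄)(x_{t+2}−x̄) = 4.1008
Denominator Σ(x_t−x̄)² = 49.1240
r_2 = 4.1008 / 49.1240 = 0.083

0.083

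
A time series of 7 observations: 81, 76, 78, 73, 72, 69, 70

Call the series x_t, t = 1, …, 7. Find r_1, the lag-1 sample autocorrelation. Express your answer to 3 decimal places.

Mean x̄ = (81 + 76 + 78 + 73 + 72 + 69 + 70)/7 = 74.1429
Deviations from mean: 6.8571, 1.8571, 3.8571, -1.1429, -2.1429, -5.1429, -4.1429
Σ(x_t−x̄)(x_{t+1}−x̄) = (12.7347) + (7.1633) + (-4.4082) + (2.4490) + (11.0204) + (21.3061) = 50.2653
Denominator Σ(x_t−x̄)² = 114.8571
r_1 = 50.2653 / 114.8571 = 0.438

0.438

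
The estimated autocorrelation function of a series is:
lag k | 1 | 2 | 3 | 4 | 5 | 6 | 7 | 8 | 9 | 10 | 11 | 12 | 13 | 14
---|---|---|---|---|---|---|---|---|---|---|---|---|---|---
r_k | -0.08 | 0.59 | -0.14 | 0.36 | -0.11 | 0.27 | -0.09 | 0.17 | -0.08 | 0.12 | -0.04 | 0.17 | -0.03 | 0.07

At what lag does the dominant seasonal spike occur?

2

The largest autocorrelation is r_2 = 0.59, with weaker echoes at lags 4 (0.36), 6 (0.27), 8 (0.17) and 12 (0.17); the remaining lags stay at or below 0.12.
The dominant spike at lag 2 indicates a seasonal period of 2.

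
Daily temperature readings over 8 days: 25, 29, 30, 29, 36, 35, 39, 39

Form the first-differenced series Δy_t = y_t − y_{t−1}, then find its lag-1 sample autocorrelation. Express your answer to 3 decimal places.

First differences Δy: 4, 1, -1, 7, -1, 4, 0
Mean of differences = 2.0000
Numerator Σ(Δy_t−Δȳ)(Δy_{t+1}−Δȳ) = -39.0000
Denominator Σ(Δy_t−Δȳ)² = 56.0000
r_1(Δy) = -39.0000 / 56.0000 = -0.696

-0.696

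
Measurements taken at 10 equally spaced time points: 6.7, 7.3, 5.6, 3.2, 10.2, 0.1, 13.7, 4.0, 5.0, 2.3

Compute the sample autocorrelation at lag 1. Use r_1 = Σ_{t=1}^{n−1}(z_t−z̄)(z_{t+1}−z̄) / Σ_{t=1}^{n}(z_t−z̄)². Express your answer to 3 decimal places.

-0.642

Mean z̄ = (6.7 + 7.3 + 5.6 + 3.2 + 10.2 + 0.1 + 13.7 + 4.0 + 5.0 + 2.3)/10 = 5.8100
Numerator Σ_{t=1}^{9}(z_t−z̄)(z_{t+1}−z̄) = -89.9871
Denominator Σ(z_t−z̄)² = 140.2490
r_1 = -89.9871 / 140.2490 = -0.642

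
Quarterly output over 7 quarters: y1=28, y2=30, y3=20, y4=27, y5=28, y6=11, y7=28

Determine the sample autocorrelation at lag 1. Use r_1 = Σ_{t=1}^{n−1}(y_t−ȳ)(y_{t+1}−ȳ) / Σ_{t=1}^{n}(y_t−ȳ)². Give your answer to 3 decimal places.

Mean ȳ = (28 + 30 + 20 + 27 + 28 + 11 + 28)/7 = 24.5714
Deviations from mean: 3.4286, 5.4286, -4.5714, 2.4286, 3.4286, -13.5714, 3.4286
Σ(y_t−ȳ)(y_{t+1}−ȳ) = (18.6122) + (-24.8163) + (-11.1020) + (8.3265) + (-46.5306) + (-46.5306) = -102.0408
Denominator Σ(y_t−ȳ)² = 275.7143
r_1 = -102.0408 / 275.7143 = -0.370

-0.370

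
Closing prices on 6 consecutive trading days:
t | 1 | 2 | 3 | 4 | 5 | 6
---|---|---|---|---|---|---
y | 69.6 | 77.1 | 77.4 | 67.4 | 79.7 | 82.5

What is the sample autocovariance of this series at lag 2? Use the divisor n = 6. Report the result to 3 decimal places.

Mean ȳ = (69.6 + 77.1 + 77.4 + 67.4 + 79.7 + 82.5)/6 = 75.6167
Deviations: -6.0167, 1.4833, 1.7833, -8.2167, 4.0833, 6.8833
Σ_{t=1}^{4}(y_t−ȳ)(y_{t+2}−ȳ) = -72.1939
γ_2 = -72.1939 / 6 = -12.032

-12.032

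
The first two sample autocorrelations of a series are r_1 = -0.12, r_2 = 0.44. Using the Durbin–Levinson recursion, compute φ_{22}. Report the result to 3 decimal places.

0.432

φ_{22} = (r_2 − r_1²) / (1 − r_1²)
r_1² = (-0.12)² = 0.0144
Numerator = 0.44 − 0.0144 = 0.4256; denominator = 1 − 0.0144 = 0.9856
φ_{22} = 0.4256 / 0.9856 = 0.432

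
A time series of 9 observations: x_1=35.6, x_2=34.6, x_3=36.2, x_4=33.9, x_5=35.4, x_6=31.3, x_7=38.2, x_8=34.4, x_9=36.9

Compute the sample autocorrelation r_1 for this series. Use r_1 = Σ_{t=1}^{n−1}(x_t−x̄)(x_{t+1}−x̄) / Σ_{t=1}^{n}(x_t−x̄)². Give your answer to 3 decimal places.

Mean x̄ = (35.6 + 34.6 + 36.2 + 33.9 + 35.4 + 31.3 + 38.2 + 34.4 + 36.9)/9 = 35.1667
Numerator Σ_{t=1}^{8}(x_t−x̄)(x_{t+1}−x̄) = -18.7211
Denominator Σ(x_t−x̄)² = 30.9800
r_1 = -18.7211 / 30.9800 = -0.604

-0.604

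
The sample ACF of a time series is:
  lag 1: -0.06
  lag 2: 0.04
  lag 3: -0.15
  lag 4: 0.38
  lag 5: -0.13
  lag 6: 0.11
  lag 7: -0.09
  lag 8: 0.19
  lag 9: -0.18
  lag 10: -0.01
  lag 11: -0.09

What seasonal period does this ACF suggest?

The largest autocorrelation is r_4 = 0.38, with a weaker echo at lag 8 (0.19); the remaining lags stay at or below 0.11.
The dominant spike at lag 4 indicates a seasonal period of 4.

4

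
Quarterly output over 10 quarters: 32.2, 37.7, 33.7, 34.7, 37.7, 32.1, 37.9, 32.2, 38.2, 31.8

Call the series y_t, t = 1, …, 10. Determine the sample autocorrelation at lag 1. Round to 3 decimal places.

Mean ȳ = (32.2 + 37.7 + 33.7 + 34.7 + 37.7 + 32.1 + 37.9 + 32.2 + 38.2 + 31.8)/10 = 34.8200
Numerator Σ_{t=1}^{9}(y_t−ȳ)(y_{t+1}−ȳ) = -54.3264
Denominator Σ(y_t−ȳ)² = 69.0160
r_1 = -54.3264 / 69.0160 = -0.787

-0.787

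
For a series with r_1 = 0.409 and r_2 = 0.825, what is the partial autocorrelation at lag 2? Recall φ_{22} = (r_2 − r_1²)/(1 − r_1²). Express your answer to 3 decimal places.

φ_{22} = (r_2 − r_1²) / (1 − r_1²)
r_1² = (0.409)² = 0.167281
Numerator = 0.825 − 0.1673 = 0.6577; denominator = 1 − 0.1673 = 0.8327
φ_{22} = 0.6577 / 0.8327 = 0.790

0.790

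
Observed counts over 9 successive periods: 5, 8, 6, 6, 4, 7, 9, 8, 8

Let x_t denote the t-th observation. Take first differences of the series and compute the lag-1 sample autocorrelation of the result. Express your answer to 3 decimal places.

-0.272

First differences Δx: 3, -2, 0, -2, 3, 2, -1, 0
Mean of differences = 0.3750
Numerator Σ(Δx_t−Δx̄)(Δx_{t+1}−Δx̄) = -8.1406
Denominator Σ(Δx_t−Δx̄)² = 29.8750
r_1(Δx) = -8.1406 / 29.8750 = -0.272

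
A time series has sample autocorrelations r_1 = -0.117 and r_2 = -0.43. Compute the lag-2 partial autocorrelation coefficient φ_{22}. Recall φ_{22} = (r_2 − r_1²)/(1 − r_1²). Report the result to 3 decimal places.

φ_{22} = (r_2 − r_1²) / (1 − r_1²)
r_1² = (-0.117)² = 0.013689
Numerator = -0.43 − 0.0137 = -0.4437; denominator = 1 − 0.0137 = 0.9863
φ_{22} = -0.4437 / 0.9863 = -0.450

-0.450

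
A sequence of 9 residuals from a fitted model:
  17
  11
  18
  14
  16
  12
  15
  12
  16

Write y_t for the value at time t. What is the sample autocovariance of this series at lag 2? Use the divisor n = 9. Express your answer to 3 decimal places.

2.734

Mean ȳ = (17 + 11 + 18 + 14 + 16 + 12 + 15 + 12 + 16)/9 = 14.5556
Σ_{t=1}^{7}(y_t−ȳ)(y_{t+2}−ȳ) = 24.6049
γ_2 = 24.6049 / 9 = 2.734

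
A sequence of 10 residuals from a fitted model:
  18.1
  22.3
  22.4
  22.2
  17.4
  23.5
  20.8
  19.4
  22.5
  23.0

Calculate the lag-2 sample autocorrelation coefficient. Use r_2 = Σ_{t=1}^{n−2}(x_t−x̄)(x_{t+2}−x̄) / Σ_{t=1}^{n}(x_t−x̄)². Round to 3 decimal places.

Mean x̄ = (18.1 + 22.3 + 22.4 + 22.2 + 17.4 + 23.5 + 20.8 + 19.4 + 22.5 + 23.0)/10 = 21.1600
Numerator Σ_{t=1}^{8}(x_t−x̄)(x_{t+2}−x̄) = -11.3232
Denominator Σ(x_t−x̄)² = 41.3040
r_2 = -11.3232 / 41.3040 = -0.274

-0.274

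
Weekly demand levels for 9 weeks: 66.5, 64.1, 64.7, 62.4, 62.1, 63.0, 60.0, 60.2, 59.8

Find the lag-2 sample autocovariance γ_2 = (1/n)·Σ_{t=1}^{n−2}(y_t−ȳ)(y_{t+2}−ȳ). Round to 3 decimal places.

Mean ȳ = (66.5 + 64.1 + 64.7 + 62.4 + 62.1 + 63.0 + 60.0 + 60.2 + 59.8)/9 = 62.5333
Σ_{t=1}^{7}(y_t−ȳ)(y_{t+2}−ȳ) = 14.3178
γ_2 = 14.3178 / 9 = 1.591

1.591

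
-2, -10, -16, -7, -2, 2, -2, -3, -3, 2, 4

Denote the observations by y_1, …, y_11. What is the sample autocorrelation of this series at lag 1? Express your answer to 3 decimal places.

0.516

Mean ȳ = (-2 − 10 − 16 − 7 − 2 + 2 − 2 − 3 − 3 + 2 + 4)/11 = -3.3636
Numerator Σ_{t=1}^{10}(y_t−ȳ)(y_{t+1}−ȳ) = 172.5041
Denominator Σ(y_t−ȳ)² = 334.5455
r_1 = 172.5041 / 334.5455 = 0.516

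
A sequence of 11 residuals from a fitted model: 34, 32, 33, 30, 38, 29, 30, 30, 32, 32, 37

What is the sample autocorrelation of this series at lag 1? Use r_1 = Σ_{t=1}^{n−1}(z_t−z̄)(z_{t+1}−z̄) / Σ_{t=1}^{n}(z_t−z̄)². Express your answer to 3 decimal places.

Mean z̄ = (34 + 32 + 33 + 30 + 38 + 29 + 30 + 30 + 32 + 32 + 37)/11 = 32.4545
Numerator Σ_{t=1}^{10}(z_t−z̄)(z_{t+1}−z̄) = -21.2975
Denominator Σ(z_t−z̄)² = 84.7273
r_1 = -21.2975 / 84.7273 = -0.251

-0.251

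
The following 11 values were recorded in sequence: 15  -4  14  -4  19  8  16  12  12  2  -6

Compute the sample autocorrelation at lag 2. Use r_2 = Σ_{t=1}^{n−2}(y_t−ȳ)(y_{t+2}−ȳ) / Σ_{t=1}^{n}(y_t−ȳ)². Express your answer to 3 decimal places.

Mean ȳ = (15 − 4 + 14 − 4 + 19 + 8 + 16 + 12 + 12 + 2 − 6)/11 = 7.6364
Numerator Σ_{t=1}^{9}(y_t−ȳ)(y_{t+2}−ȳ) = 299.3719
Denominator Σ(y_t−ȳ)² = 820.5455
r_2 = 299.3719 / 820.5455 = 0.365

0.365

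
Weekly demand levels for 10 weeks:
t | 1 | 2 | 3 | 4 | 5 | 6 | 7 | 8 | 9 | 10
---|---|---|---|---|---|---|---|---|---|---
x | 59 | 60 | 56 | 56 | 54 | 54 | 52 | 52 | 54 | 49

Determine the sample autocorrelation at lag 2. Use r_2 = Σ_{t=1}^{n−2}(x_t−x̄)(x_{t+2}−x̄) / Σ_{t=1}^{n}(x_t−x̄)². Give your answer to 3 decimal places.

0.318

Mean x̄ = (59 + 60 + 56 + 56 + 54 + 54 + 52 + 52 + 54 + 49)/10 = 54.6000
Numerator Σ_{t=1}^{8}(x_t−x̄)(x_{t+2}−x̄) = 31.2800
Denominator Σ(x_t−x̄)² = 98.4000
r_2 = 31.2800 / 98.4000 = 0.318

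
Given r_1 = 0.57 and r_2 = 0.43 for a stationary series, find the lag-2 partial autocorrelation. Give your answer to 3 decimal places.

φ_{22} = (r_2 − r_1²) / (1 − r_1²)
r_1² = (0.57)² = 0.3249
Numerator = 0.43 − 0.3249 = 0.1051; denominator = 1 − 0.3249 = 0.6751
φ_{22} = 0.1051 / 0.6751 = 0.156

0.156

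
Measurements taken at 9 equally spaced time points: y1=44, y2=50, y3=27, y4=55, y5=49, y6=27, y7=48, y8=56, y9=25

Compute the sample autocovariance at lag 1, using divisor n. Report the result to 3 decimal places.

Mean ȳ = (44 + 50 + 27 + 55 + 49 + 27 + 48 + 56 + 25)/9 = 42.3333
Σ_{t=1}^{8}(y_t−ȳ)(y_{t+1}−ȳ) = -563.1111
γ_1 = -563.1111 / 9 = -62.568

-62.568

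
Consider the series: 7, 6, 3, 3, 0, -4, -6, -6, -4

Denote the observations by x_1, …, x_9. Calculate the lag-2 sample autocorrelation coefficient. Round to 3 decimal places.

Mean x̄ = (7 + 6 + 3 + 3 + 0 − 4 − 6 − 6 − 4)/9 = -0.1111
Numerator Σ_{t=1}^{7}(x_t−x̄)(x_{t+2}−x̄) = 74.5309
Denominator Σ(x_t−x̄)² = 206.8889
r_2 = 74.5309 / 206.8889 = 0.360

0.360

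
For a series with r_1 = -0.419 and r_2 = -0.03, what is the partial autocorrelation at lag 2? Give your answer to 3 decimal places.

-0.249

φ_{22} = (r_2 − r_1²) / (1 − r_1²)
r_1² = (-0.419)² = 0.175561
Numerator = -0.03 − 0.1756 = -0.2056; denominator = 1 − 0.1756 = 0.8244
φ_{22} = -0.2056 / 0.8244 = -0.249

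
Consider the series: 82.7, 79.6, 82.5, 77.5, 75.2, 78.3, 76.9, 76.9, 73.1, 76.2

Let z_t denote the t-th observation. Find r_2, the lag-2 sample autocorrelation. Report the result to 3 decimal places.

0.213

Mean z̄ = (82.7 + 79.6 + 82.5 + 77.5 + 75.2 + 78.3 + 76.9 + 76.9 + 73.1 + 76.2)/10 = 77.8900
Numerator Σ_{t=1}^{8}(z_t−z̄)(z_{t+2}−z̄) = 17.6188
Denominator Σ(z_t−z̄)² = 82.6290
r_2 = 17.6188 / 82.6290 = 0.213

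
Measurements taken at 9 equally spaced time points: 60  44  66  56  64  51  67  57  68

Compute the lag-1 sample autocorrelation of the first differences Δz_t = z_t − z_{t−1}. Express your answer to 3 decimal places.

First differences Δz: -16, 22, -10, 8, -13, 16, -10, 11
Mean of differences = 1.0000
Numerator Σ(Δz_t−Δz̄)(Δz_{t+1}−Δz̄) = -1248.0000
Denominator Σ(Δz_t−Δz̄)² = 1542.0000
r_1(Δz) = -1248.0000 / 1542.0000 = -0.809

-0.809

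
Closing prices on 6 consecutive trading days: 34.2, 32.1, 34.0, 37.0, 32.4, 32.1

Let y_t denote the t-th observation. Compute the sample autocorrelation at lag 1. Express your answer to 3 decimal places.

Mean ȳ = (34.2 + 32.1 + 34.0 + 37.0 + 32.4 + 32.1)/6 = 33.6333
Deviations from mean: 0.5667, -1.5333, 0.3667, 3.3667, -1.2333, -1.5333
Σ(y_t−ȳ)(y_{t+1}−ȳ) = (-0.8689) + (-0.5622) + (1.2344) + (-4.1522) + (1.8911) = -2.4578
Denominator Σ(y_t−ȳ)² = 18.0133
r_1 = -2.4578 / 18.0133 = -0.136

-0.136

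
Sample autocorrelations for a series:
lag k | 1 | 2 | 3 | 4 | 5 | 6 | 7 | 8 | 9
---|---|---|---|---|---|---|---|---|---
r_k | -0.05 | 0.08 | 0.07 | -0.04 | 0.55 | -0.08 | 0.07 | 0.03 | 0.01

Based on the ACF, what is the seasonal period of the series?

5

The largest autocorrelation is r_5 = 0.55; the remaining lags stay at or below 0.08.
The dominant spike at lag 5 indicates a seasonal period of 5.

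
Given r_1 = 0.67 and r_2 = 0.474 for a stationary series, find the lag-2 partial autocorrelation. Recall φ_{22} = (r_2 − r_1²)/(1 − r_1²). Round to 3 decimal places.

0.046

φ_{22} = (r_2 − r_1²) / (1 − r_1²)
r_1² = (0.67)² = 0.4489
Numerator = 0.474 − 0.4489 = 0.0251; denominator = 1 − 0.4489 = 0.5511
φ_{22} = 0.0251 / 0.5511 = 0.046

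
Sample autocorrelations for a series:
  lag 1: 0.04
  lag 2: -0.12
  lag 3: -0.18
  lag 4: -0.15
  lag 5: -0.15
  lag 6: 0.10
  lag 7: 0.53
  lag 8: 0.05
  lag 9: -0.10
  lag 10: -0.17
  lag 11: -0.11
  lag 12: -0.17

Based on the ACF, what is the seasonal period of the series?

7

The largest autocorrelation is r_7 = 0.53; the remaining lags stay at or below 0.10.
The dominant spike at lag 7 indicates a seasonal period of 7.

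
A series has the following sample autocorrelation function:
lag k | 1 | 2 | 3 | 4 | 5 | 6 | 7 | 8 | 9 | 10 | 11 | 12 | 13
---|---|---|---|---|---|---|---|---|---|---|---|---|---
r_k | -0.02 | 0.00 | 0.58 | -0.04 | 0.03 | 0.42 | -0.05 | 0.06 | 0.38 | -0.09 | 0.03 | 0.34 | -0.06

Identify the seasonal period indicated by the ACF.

3

The largest autocorrelation is r_3 = 0.58, with weaker echoes at lags 6 (0.42), 9 (0.38) and 12 (0.34); the remaining lags stay at or below 0.06.
The dominant spike at lag 3 indicates a seasonal period of 3.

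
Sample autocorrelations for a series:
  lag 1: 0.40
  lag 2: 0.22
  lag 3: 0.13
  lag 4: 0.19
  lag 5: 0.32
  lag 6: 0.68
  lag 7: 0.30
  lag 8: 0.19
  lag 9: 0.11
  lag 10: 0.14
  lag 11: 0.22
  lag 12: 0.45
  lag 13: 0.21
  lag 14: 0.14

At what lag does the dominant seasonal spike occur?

6

The largest autocorrelation is r_6 = 0.68, with a weaker echo at lag 12 (0.45); the remaining lags stay at or below 0.40. The elevated value at lag 1 (0.40), dropping to 0.22 at lag 2, reflects decaying short-term dependence rather than seasonality.
The dominant spike at lag 6 indicates a seasonal period of 6.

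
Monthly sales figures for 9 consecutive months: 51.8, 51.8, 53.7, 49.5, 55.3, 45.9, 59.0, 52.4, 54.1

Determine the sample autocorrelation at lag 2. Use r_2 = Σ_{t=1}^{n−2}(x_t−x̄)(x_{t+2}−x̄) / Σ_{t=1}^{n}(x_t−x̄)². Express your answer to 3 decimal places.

0.498

Mean x̄ = (51.8 + 51.8 + 53.7 + 49.5 + 55.3 + 45.9 + 59.0 + 52.4 + 54.1)/9 = 52.6111
Σ(x_t−x̄)(x_{t+2}−x̄) = (-0.8832) + (2.5235) + (2.9279) + (20.8790) + (17.1790) + (1.4168) + (9.5123) = 53.5553
Denominator Σ(x_t−x̄)² = 107.5289
r_2 = 53.5553 / 107.5289 = 0.498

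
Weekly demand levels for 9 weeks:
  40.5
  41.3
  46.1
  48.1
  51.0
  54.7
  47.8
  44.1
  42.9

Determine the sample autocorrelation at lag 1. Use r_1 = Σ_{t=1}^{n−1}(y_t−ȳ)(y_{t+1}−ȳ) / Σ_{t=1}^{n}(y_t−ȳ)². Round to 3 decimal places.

Mean ȳ = (40.5 + 41.3 + 46.1 + 48.1 + 51.0 + 54.7 + 47.8 + 44.1 + 42.9)/9 = 46.2778
Numerator Σ_{t=1}^{8}(y_t−ȳ)(y_{t+1}−ȳ) = 94.5595
Denominator Σ(y_t−ȳ)² = 173.2156
r_1 = 94.5595 / 173.2156 = 0.546

0.546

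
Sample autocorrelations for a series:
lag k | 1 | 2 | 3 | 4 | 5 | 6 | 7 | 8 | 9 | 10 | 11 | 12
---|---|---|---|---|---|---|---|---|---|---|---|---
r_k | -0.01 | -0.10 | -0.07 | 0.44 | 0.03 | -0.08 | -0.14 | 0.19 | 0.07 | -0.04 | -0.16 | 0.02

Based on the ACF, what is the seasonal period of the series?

4

The largest autocorrelation is r_4 = 0.44, with a weaker echo at lag 8 (0.19); the remaining lags stay at or below 0.07.
The dominant spike at lag 4 indicates a seasonal period of 4.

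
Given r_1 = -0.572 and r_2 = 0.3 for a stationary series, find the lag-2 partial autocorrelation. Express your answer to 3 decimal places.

-0.040

φ_{22} = (r_2 − r_1²) / (1 − r_1²)
r_1² = (-0.572)² = 0.327184
Numerator = 0.3 − 0.3272 = -0.0272; denominator = 1 − 0.3272 = 0.6728
φ_{22} = -0.0272 / 0.6728 = -0.040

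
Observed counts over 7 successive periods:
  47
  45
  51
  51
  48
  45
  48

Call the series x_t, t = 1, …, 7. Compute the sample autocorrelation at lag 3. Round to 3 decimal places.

Mean x̄ = (47 + 45 + 51 + 51 + 48 + 45 + 48)/7 = 47.8571
Deviations from mean: -0.8571, -2.8571, 3.1429, 3.1429, 0.1429, -2.8571, 0.1429
Numerator Σ_{t=1}^{4}(x_t−x̄)(x_{t+3}−x̄) = -11.6327
Denominator Σ(x_t−x̄)² = 36.8571
r_3 = -11.6327 / 36.8571 = -0.316

-0.316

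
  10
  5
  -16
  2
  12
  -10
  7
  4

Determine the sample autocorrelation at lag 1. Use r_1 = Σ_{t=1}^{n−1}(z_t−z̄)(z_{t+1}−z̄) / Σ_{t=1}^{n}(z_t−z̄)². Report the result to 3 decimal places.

Mean z̄ = (10 + 5 − 16 + 2 + 12 − 10 + 7 + 4)/8 = 1.7500
Σ(z_t−z̄)(z_{t+1}−z̄) = (26.8125) + (-57.6875) + (-4.4375) + (2.5625) + (-120.4375) + (-61.6875) + (11.8125) = -203.0625
Denominator Σ(z_t−z̄)² = 669.5000
r_1 = -203.0625 / 669.5000 = -0.303

-0.303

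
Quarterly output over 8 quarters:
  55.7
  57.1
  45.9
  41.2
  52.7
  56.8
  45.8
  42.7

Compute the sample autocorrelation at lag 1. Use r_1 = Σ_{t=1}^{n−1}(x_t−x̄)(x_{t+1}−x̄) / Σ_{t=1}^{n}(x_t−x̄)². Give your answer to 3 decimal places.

Mean x̄ = (55.7 + 57.1 + 45.9 + 41.2 + 52.7 + 56.8 + 45.8 + 42.7)/8 = 49.7375
Deviations from mean: 5.9625, 7.3625, -3.8375, -8.5375, 2.9625, 7.0625, -3.9375, -7.0375
Σ(x_t−x̄)(x_{t+1}−x̄) = (43.8989) + (-28.2536) + (32.7627) + (-25.2923) + (20.9227) + (-27.8086) + (27.7102) = 43.9398
Denominator Σ(x_t−x̄)² = 301.0588
r_1 = 43.9398 / 301.0588 = 0.146

0.146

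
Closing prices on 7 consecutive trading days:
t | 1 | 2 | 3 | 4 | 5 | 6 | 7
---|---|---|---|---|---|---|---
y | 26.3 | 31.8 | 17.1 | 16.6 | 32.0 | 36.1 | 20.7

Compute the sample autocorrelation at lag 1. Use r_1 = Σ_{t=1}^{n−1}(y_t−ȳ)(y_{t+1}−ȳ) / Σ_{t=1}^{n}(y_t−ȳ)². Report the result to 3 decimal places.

-0.041

Mean ȳ = (26.3 + 31.8 + 17.1 + 16.6 + 32.0 + 36.1 + 20.7)/7 = 25.8000
Deviations from mean: 0.5000, 6.0000, -8.7000, -9.2000, 6.2000, 10.3000, -5.1000
Σ(y_t−ȳ)(y_{t+1}−ȳ) = (3.0000) + (-52.2000) + (80.0400) + (-57.0400) + (63.8600) + (-52.5300) = -14.8700
Denominator Σ(y_t−ȳ)² = 367.1200
r_1 = -14.8700 / 367.1200 = -0.041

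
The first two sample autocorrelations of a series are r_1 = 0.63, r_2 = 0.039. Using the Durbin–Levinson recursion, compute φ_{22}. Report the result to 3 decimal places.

-0.593

φ_{22} = (r_2 − r_1²) / (1 − r_1²)
r_1² = (0.63)² = 0.3969
Numerator = 0.039 − 0.3969 = -0.3579; denominator = 1 − 0.3969 = 0.6031
φ_{22} = -0.3579 / 0.6031 = -0.593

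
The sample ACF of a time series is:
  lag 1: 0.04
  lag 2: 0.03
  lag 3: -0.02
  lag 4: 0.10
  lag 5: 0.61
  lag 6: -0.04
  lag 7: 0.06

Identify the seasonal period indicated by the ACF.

The largest autocorrelation is r_5 = 0.61; the remaining lags stay at or below 0.10.
The dominant spike at lag 5 indicates a seasonal period of 5.

5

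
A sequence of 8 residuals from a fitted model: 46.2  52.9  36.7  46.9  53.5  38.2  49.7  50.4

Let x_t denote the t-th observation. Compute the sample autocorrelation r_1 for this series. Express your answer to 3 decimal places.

Mean x̄ = (46.2 + 52.9 + 36.7 + 46.9 + 53.5 + 38.2 + 49.7 + 50.4)/8 = 46.8125
Σ(x_t−x̄)(x_{t+1}−x̄) = (-3.7286) + (-61.5598) + (-0.8848) + (0.5852) + (-57.5961) + (-24.8686) + (10.3589) = -137.6939
Denominator Σ(x_t−x̄)² = 279.8088
r_1 = -137.6939 / 279.8088 = -0.492

-0.492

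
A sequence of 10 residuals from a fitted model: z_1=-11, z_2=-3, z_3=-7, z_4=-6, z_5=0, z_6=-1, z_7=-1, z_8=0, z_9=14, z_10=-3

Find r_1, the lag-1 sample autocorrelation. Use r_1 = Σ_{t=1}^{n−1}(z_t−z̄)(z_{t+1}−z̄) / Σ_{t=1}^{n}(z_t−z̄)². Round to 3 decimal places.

0.114

Mean z̄ = (-11 − 3 − 7 − 6 + 0 − 1 − 1 + 0 + 14 − 3)/10 = -1.8000
Numerator Σ_{t=1}^{9}(z_t−z̄)(z_{t+1}−z̄) = 44.5600
Denominator Σ(z_t−z̄)² = 389.6000
r_1 = 44.5600 / 389.6000 = 0.114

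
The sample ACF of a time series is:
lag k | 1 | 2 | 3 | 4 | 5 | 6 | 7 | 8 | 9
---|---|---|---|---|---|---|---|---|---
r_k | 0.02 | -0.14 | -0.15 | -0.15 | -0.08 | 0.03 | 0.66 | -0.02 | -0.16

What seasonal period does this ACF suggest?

The largest autocorrelation is r_7 = 0.66; the remaining lags stay at or below 0.03.
The dominant spike at lag 7 indicates a seasonal period of 7.

7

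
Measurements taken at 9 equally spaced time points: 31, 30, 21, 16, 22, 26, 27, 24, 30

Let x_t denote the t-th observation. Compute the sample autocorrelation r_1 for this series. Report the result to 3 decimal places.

0.339

Mean x̄ = (31 + 30 + 21 + 16 + 22 + 26 + 27 + 24 + 30)/9 = 25.2222
Numerator Σ_{t=1}^{8}(x_t−x̄)(x_{t+1}−x̄) = 66.9506
Denominator Σ(x_t−x̄)² = 197.5556
r_1 = 66.9506 / 197.5556 = 0.339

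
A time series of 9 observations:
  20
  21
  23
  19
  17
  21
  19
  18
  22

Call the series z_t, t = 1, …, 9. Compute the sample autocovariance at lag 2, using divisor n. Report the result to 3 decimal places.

Mean z̄ = (20 + 21 + 23 + 19 + 17 + 21 + 19 + 18 + 22)/9 = 20.0000
Σ_{t=1}^{7}(z_t−z̄)(z_{t+2}−z̄) = -12.0000
γ_2 = -12.0000 / 9 = -1.333

-1.333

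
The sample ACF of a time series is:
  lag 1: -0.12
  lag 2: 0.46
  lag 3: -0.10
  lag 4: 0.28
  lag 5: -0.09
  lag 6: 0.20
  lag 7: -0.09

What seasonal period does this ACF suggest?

2

The largest autocorrelation is r_2 = 0.46, with weaker echoes at lags 4 (0.28) and 6 (0.20); the remaining lags stay at or below -0.09.
The dominant spike at lag 2 indicates a seasonal period of 2.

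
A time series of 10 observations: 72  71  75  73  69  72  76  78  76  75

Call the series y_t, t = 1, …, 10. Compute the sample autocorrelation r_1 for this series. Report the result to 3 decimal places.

0.445

Mean ȳ = (72 + 71 + 75 + 73 + 69 + 72 + 76 + 78 + 76 + 75)/10 = 73.7000
Numerator Σ_{t=1}^{9}(y_t−ȳ)(y_{t+1}−ȳ) = 30.3100
Denominator Σ(y_t−ȳ)² = 68.1000
r_1 = 30.3100 / 68.1000 = 0.445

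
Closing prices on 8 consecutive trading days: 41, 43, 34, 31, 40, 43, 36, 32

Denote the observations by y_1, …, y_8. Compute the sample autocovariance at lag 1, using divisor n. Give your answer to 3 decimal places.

Mean ȳ = (41 + 43 + 34 + 31 + 40 + 43 + 36 + 32)/8 = 37.5000
Σ_{t=1}^{7}(y_t−ȳ)(y_{t+1}−ȳ) = 20.2500
γ_1 = 20.2500 / 8 = 2.531

2.531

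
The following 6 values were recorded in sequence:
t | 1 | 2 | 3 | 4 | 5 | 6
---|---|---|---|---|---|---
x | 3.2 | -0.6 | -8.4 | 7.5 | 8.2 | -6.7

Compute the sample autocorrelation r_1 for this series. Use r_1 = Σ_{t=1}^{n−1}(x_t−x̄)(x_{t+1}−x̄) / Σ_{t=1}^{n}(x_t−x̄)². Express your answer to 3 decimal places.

Mean x̄ = (3.2 − 0.6 − 8.4 + 7.5 + 8.2 − 6.7)/6 = 0.5333
Numerator Σ_{t=1}^{5}(x_t−x̄)(x_{t+1}−x̄) = -57.1778
Denominator Σ(x_t−x̄)² = 247.8333
r_1 = -57.1778 / 247.8333 = -0.231

-0.231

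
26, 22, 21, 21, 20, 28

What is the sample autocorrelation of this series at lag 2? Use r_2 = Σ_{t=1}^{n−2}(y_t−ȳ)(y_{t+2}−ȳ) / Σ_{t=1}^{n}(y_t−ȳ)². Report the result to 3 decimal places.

Mean ȳ = (26 + 22 + 21 + 21 + 20 + 28)/6 = 23.0000
Σ(y_t−ȳ)(y_{t+2}−ȳ) = (-6.0000) + (2.0000) + (6.0000) + (-10.0000) = -8.0000
Denominator Σ(y_t−ȳ)² = 52.0000
r_2 = -8.0000 / 52.0000 = -0.154

-0.154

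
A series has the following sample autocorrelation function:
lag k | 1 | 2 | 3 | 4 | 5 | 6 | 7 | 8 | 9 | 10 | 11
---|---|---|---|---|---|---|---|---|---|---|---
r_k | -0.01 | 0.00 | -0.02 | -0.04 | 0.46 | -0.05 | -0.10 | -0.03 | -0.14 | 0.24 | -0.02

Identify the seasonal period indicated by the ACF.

The largest autocorrelation is r_5 = 0.46, with a weaker echo at lag 10 (0.24); the remaining lags stay at or below 0.00.
The dominant spike at lag 5 indicates a seasonal period of 5.

5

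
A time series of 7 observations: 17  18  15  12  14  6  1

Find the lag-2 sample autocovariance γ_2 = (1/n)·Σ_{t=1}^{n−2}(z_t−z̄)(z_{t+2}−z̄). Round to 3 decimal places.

-0.047

Mean z̄ = (17 + 18 + 15 + 12 + 14 + 6 + 1)/7 = 11.8571
Σ_{t=1}^{5}(z_t−z̄)(z_{t+2}−z̄) = -0.3265
γ_2 = -0.3265 / 7 = -0.047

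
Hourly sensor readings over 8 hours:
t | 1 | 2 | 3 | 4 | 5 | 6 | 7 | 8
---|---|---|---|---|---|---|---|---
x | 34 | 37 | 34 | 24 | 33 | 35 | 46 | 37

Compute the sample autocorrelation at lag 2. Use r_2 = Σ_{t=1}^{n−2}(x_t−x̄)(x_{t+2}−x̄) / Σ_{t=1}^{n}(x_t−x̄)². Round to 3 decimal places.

-0.160

Mean x̄ = (34 + 37 + 34 + 24 + 33 + 35 + 46 + 37)/8 = 35.0000
Numerator Σ_{t=1}^{6}(x_t−x̄)(x_{t+2}−x̄) = -41.0000
Denominator Σ(x_t−x̄)² = 256.0000
r_2 = -41.0000 / 256.0000 = -0.160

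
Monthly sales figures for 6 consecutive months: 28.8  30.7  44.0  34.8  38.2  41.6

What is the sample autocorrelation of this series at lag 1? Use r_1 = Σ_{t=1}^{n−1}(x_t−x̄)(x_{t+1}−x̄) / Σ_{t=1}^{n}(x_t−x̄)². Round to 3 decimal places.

Mean x̄ = (28.8 + 30.7 + 44.0 + 34.8 + 38.2 + 41.6)/6 = 36.3500
Σ(x_t−x̄)(x_{t+1}−x̄) = (42.6575) + (-43.2225) + (-11.8575) + (-2.8675) + (9.7125) = -5.5775
Denominator Σ(x_t−x̄)² = 180.8350
r_1 = -5.5775 / 180.8350 = -0.031

-0.031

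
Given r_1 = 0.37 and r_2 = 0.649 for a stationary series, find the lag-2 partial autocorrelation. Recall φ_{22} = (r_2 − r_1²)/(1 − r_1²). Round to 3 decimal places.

φ_{22} = (r_2 − r_1²) / (1 − r_1²)
r_1² = (0.37)² = 0.1369
Numerator = 0.649 − 0.1369 = 0.5121; denominator = 1 − 0.1369 = 0.8631
φ_{22} = 0.5121 / 0.8631 = 0.593

0.593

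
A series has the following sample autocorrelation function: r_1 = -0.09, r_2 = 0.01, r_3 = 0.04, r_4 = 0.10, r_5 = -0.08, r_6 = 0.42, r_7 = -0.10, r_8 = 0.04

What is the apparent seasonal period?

The largest autocorrelation is r_6 = 0.42; the remaining lags stay at or below 0.10.
The dominant spike at lag 6 indicates a seasonal period of 6.

6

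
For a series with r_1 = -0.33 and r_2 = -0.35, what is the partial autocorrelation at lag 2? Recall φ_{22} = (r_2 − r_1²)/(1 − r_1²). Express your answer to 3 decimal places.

-0.515

φ_{22} = (r_2 − r_1²) / (1 − r_1²)
r_1² = (-0.33)² = 0.1089
Numerator = -0.35 − 0.1089 = -0.4589; denominator = 1 − 0.1089 = 0.8911
φ_{22} = -0.4589 / 0.8911 = -0.515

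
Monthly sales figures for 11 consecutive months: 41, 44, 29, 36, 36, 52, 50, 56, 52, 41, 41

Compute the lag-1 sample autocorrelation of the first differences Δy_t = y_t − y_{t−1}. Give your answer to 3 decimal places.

First differences Δy: 3, -15, 7, 0, 16, -2, 6, -4, -11, 0
Mean of differences = 0.0000
Numerator Σ(Δy_t−Δȳ)(Δy_{t+1}−Δȳ) = -174.0000
Denominator Σ(Δy_t−Δȳ)² = 716.0000
r_1(Δy) = -174.0000 / 716.0000 = -0.243

-0.243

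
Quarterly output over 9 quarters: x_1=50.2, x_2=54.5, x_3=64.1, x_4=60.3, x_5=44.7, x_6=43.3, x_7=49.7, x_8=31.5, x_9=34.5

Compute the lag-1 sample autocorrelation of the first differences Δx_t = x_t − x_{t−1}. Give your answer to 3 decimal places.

First differences Δx: 4.3, 9.6, -3.8, -15.6, -1.4, 6.4, -18.2, 3.0
Mean of differences = -1.9625
Numerator Σ(Δx_t−Δx̄)(Δx_{t+1}−Δx̄) = -143.1089
Denominator Σ(Δx_t−Δx̄)² = 720.7988
r_1(Δx) = -143.1089 / 720.7988 = -0.199

-0.199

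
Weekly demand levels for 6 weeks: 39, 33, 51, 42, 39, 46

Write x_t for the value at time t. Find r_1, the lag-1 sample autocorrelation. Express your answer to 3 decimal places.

Mean x̄ = (39 + 33 + 51 + 42 + 39 + 46)/6 = 41.6667
Deviations from mean: -2.6667, -8.6667, 9.3333, 0.3333, -2.6667, 4.3333
Numerator Σ_{t=1}^{5}(x_t−x̄)(x_{t+1}−x̄) = -67.1111
Denominator Σ(x_t−x̄)² = 195.3333
r_1 = -67.1111 / 195.3333 = -0.344

-0.344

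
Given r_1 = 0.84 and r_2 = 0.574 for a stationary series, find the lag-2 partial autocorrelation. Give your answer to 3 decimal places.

-0.447

φ_{22} = (r_2 − r_1²) / (1 − r_1²)
r_1² = (0.84)² = 0.7056
Numerator = 0.574 − 0.7056 = -0.1316; denominator = 1 − 0.7056 = 0.2944
φ_{22} = -0.1316 / 0.2944 = -0.447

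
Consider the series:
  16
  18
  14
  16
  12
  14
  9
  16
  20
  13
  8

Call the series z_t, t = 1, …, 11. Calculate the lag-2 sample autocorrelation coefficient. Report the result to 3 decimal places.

Mean z̄ = (16 + 18 + 14 + 16 + 12 + 14 + 9 + 16 + 20 + 13 + 8)/11 = 14.1818
Numerator Σ_{t=1}^{9}(z_t−z̄)(z_{t+2}−z̄) = -50.6116
Denominator Σ(z_t−z̄)² = 129.6364
r_2 = -50.6116 / 129.6364 = -0.390

-0.390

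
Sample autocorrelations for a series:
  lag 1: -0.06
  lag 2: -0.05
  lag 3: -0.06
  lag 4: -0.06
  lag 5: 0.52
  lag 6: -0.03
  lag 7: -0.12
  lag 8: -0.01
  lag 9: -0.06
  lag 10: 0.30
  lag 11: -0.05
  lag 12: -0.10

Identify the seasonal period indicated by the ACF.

The largest autocorrelation is r_5 = 0.52, with a weaker echo at lag 10 (0.30); the remaining lags stay at or below -0.01.
The dominant spike at lag 5 indicates a seasonal period of 5.

5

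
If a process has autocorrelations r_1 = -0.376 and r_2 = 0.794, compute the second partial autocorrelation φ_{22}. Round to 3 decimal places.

φ_{22} = (r_2 − r_1²) / (1 − r_1²)
r_1² = (-0.376)² = 0.141376
Numerator = 0.794 − 0.1414 = 0.6526; denominator = 1 − 0.1414 = 0.8586
φ_{22} = 0.6526 / 0.8586 = 0.760

0.760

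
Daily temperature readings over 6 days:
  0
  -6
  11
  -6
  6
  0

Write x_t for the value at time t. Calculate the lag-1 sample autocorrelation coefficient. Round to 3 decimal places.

-0.769

Mean x̄ = (0 − 6 + 11 − 6 + 6 + 0)/6 = 0.8333
Deviations from mean: -0.8333, -6.8333, 10.1667, -6.8333, 5.1667, -0.8333
Σ(x_t−x̄)(x_{t+1}−x̄) = (5.6944) + (-69.4722) + (-69.4722) + (-35.3056) + (-4.3056) = -172.8611
Denominator Σ(x_t−x̄)² = 224.8333
r_1 = -172.8611 / 224.8333 = -0.769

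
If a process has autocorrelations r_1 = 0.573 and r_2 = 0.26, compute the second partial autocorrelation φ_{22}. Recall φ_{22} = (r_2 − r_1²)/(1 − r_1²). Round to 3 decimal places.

φ_{22} = (r_2 − r_1²) / (1 − r_1²)
r_1² = (0.573)² = 0.328329
Numerator = 0.26 − 0.3283 = -0.0683; denominator = 1 − 0.3283 = 0.6717
φ_{22} = -0.0683 / 0.6717 = -0.102

-0.102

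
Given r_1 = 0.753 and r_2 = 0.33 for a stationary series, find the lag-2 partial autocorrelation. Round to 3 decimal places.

-0.547

φ_{22} = (r_2 − r_1²) / (1 − r_1²)
r_1² = (0.753)² = 0.567009
Numerator = 0.33 − 0.5670 = -0.2370; denominator = 1 − 0.5670 = 0.4330
φ_{22} = -0.2370 / 0.4330 = -0.547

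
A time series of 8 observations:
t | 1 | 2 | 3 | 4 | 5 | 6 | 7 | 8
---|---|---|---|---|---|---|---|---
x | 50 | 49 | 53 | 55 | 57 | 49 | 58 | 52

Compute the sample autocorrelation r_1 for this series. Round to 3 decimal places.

Mean x̄ = (50 + 49 + 53 + 55 + 57 + 49 + 58 + 52)/8 = 52.8750
Numerator Σ_{t=1}^{7}(x_t−x̄)(x_{t+1}−x̄) = -20.6406
Denominator Σ(x_t−x̄)² = 86.8750
r_1 = -20.6406 / 86.8750 = -0.238

-0.238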